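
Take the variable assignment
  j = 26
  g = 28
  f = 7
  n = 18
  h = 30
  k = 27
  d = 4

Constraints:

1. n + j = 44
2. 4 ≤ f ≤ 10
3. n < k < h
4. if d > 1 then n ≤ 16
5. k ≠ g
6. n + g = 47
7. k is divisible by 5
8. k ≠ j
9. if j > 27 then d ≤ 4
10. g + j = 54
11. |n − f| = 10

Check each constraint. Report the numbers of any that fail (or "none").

Constraints 4, 6, 7, and 11 are violated.

1. n + j = 18 + 26 = 44 — satisfied.
2. f = 7 lies in [4, 10] — satisfied.
3. values 18 < 27 < 30 — satisfied.
4. d = 4 > 1, so we need n ≤ 16; but n = 18 > 16 — violated.
5. k = 27, g = 28; distinct — satisfied.
6. n + g = 18 + 28 = 46, not 47 — violated.
7. 27 = 5×5 + 2, so 5 does not divide 27 — violated.
8. k = 27, j = 26; distinct — satisfied.
9. j = 26, not > 27; antecedent false, conditional vacuously true — satisfied.
10. g + j = 28 + 26 = 54 — satisfied.
11. |18 − 7| = 11, not 10 — violated.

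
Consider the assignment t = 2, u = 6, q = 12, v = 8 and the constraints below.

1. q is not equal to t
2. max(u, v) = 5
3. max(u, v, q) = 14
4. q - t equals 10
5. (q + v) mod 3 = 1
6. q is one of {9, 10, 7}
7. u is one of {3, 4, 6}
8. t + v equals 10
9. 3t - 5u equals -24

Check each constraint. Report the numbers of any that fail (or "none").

1. q = 12, t = 2; distinct — satisfied.
2. max(6, 8) = 8, not 5 — violated.
3. max(6, 8, 12) = 12, not 14 — violated.
4. q - t = 12 - 2 = 10 — satisfied.
5. q + v = 20; 20 mod 3 = 2, not 1 — violated.
6. q = 12 is not in {9, 10, 7} — violated.
7. u = 6 is in {3, 4, 6} — satisfied.
8. t + v = 2 + 8 = 10 — satisfied.
9. 3t - 5u = 3(2) - 5(6) = -24 — satisfied.

Constraints 2, 3, 5, and 6 are violated.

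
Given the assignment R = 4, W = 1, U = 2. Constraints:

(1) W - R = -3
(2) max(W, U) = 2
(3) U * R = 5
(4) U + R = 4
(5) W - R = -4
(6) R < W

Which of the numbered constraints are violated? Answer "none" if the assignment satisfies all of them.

(1) W - R = 1 - 4 = -3 — OK.
(2) max(1, 2) = 2 — OK.
(3) U * R = 2 * 4 = 8, not 5 — violated.
(4) U + R = 2 + 4 = 6, not 4 — violated.
(5) W - R = 1 - 4 = -3, not -4 — violated.
(6) R = 4, W = 1; 4 ≥ 1 (want <) — violated.

Constraints 3, 4, 5, and 6 do not hold.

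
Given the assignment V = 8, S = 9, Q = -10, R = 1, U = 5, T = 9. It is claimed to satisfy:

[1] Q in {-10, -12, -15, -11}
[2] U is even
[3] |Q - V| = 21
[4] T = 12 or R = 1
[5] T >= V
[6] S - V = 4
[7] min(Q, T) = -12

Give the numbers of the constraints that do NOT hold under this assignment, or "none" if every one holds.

Constraints 2, 3, 6, 7 do not hold.

[1] Q = -10 is in {-10, -12, -15, -11} — holds.
[2] U = 5 is odd — fails.
[3] |-10 - 8| = 18, not 21 — fails.
[4] T = 9 ≠ 12, but R = 1 = 1 (second disjunct) — holds.
[5] T = 9, V = 8; 9 ≥ 8 — holds.
[6] S - V = 9 - 8 = 1, not 4 — fails.
[7] min(-10, 9) = -10, not -12 — fails.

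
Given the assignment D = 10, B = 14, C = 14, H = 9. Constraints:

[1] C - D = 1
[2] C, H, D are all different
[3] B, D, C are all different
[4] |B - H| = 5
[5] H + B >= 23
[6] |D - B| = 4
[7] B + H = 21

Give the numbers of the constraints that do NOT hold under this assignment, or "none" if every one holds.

Violated: 1, 3, 7.

[1] C - D = 14 - 10 = 4, not 1  fails
[2] values 14, 9, 10 are pairwise distinct  holds
[3] B = C = 14, not all different  fails
[4] |14 - 9| = 5  holds
[5] H + B = 9 + 14 = 23; 23 ≥ 23  holds
[6] |10 - 14| = 4  holds
[7] B + H = 14 + 9 = 23, not 21  fails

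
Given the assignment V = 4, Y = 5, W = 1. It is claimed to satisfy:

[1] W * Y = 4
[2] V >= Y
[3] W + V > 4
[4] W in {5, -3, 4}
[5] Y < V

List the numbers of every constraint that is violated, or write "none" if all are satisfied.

No — constraints 1, 2, 4, 5 are not satisfied.

[1] W * Y = 1 * 5 = 5, not 4 — fails.
[2] V = 4, Y = 5; 4 < 5 (want ≥) — fails.
[3] W + V = 1 + 4 = 5; 5 > 4 — holds.
[4] W = 1 is not in {5, -3, 4} — fails.
[5] Y = 5, V = 4; 5 ≥ 4 (want <) — fails.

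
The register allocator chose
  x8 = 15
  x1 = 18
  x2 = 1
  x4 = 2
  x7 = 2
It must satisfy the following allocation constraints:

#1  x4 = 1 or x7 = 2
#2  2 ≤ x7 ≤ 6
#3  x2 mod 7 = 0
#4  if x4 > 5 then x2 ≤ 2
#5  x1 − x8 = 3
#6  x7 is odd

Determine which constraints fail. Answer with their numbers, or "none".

Constraints 3 and 6 are violated.

#1 x4 = 2 ≠ 1, but x7 = 2 = 2 (second disjunct)  holds
#2 x7 = 2 lies in [2, 6]  holds
#3 1 mod 7 = 1, not 0  fails
#4 x4 = 2, not > 5; antecedent false, conditional vacuously true  holds
#5 x1 − x8 = 18 − 15 = 3  holds
#6 x7 = 2 is even  fails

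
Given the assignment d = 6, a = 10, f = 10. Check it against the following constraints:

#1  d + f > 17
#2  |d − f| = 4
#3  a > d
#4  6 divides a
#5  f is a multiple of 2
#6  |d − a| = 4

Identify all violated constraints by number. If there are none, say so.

#1 d + f = 6 + 10 = 16; 16 ≤ 17, bound 17 not met  ✗
#2 |6 − 10| = 4  ✓
#3 a = 10, d = 6; 10 > 6  ✓
#4 10 = 6×1 + 4, so 6 does not divide 10  ✗
#5 10 / 2 = 5, so 2 divides 10  ✓
#6 |6 − 10| = 4  ✓

Constraints 1 and 4 do not hold.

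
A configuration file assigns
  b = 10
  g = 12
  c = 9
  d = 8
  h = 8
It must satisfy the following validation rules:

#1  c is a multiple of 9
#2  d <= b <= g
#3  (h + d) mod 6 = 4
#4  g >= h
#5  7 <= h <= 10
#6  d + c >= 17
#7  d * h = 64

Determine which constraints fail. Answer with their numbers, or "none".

#1 9 / 9 = 1, so 9 divides 9 — satisfied.
#2 values 8 <= 10 <= 12 — satisfied.
#3 h + d = 16; 16 mod 6 = 4 — satisfied.
#4 g = 12, h = 8; 12 ≥ 8 — satisfied.
#5 h = 8 lies in [7, 10] — satisfied.
#6 d + c = 8 + 9 = 17; 17 ≥ 17 — satisfied.
#7 d * h = 8 * 8 = 64 — satisfied.

No violations.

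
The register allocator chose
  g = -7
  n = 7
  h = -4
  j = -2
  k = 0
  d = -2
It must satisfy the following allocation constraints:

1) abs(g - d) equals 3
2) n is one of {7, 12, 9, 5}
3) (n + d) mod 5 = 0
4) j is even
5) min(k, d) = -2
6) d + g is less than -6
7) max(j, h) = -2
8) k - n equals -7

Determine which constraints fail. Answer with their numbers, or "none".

1) abs(-7 - (-2)) = 5, not 3 — violated.
2) n = 7 is in {7, 12, 9, 5} — OK.
3) n + d = 5; 5 mod 5 = 0 — OK.
4) j = -2 is even — OK.
5) min(0, -2) = -2 — OK.
6) d + g = -2 + (-7) = -9; -9 < -6 — OK.
7) max(-2, -4) = -2 — OK.
8) k - n = 0 - 7 = -7 — OK.

Constraint 1 does not hold.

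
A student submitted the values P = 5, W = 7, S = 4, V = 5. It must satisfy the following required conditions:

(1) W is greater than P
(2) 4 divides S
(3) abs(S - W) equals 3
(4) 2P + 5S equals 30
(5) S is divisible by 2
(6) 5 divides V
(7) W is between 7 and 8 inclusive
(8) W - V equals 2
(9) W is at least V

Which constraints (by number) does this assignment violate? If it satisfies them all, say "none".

(1) W = 7, P = 5; 7 > 5  yes
(2) 4 / 4 = 1, so 4 divides 4  yes
(3) abs(4 - 7) = 3  yes
(4) 2P + 5S = 2(5) + 5(4) = 30  yes
(5) 4 / 2 = 2, so 2 divides 4  yes
(6) 5 / 5 = 1, so 5 divides 5  yes
(7) W = 7 lies in [7, 8]  yes
(8) W - V = 7 - 5 = 2  yes
(9) W = 7, V = 5; 7 ≥ 5  yes

Yes — all constraints hold.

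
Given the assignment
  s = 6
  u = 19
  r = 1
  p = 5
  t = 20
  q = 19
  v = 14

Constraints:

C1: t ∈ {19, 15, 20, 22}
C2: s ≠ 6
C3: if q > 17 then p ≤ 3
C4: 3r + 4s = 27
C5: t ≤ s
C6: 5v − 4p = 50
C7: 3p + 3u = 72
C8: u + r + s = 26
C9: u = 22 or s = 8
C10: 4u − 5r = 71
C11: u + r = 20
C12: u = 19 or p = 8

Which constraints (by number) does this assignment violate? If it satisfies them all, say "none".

C1: t = 20 is in {19, 15, 20, 22}  OK
C2: s = 6, but 6 is required to differ  FAIL
C3: q = 19 > 17, so we need p ≤ 3; but p = 5 > 3  FAIL
C4: 3r + 4s = 3(1) + 4(6) = 27  OK
C5: t = 20, s = 6; 20 > 6 (want ≤)  FAIL
C6: 5v − 4p = 5(14) − 4(5) = 50  OK
C7: 3p + 3u = 3(5) + 3(19) = 72  OK
C8: u + r + s = 19 + 1 + 6 = 26  OK
C9: u = 19 ≠ 22 and s = 6 ≠ 8; both disjuncts false  FAIL
C10: 4u − 5r = 4(19) − 5(1) = 71  OK
C11: u + r = 19 + 1 = 20  OK
C12: u = 19 = 19 (first disjunct)  OK

No — constraints 2, 3, 5, 9 are not satisfied.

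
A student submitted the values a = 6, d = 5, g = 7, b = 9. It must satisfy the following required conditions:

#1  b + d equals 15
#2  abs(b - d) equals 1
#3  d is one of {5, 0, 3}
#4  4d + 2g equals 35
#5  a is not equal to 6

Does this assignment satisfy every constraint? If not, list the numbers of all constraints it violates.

#1 b + d = 9 + 5 = 14, not 15  FAIL
#2 abs(9 - 5) = 4, not 1  FAIL
#3 d = 5 is in {5, 0, 3}  OK
#4 4d + 2g = 4(5) + 2(7) = 34, not 35  FAIL
#5 a = 6, but 6 is required to differ  FAIL

Constraints 1, 2, 4, 5 do not hold.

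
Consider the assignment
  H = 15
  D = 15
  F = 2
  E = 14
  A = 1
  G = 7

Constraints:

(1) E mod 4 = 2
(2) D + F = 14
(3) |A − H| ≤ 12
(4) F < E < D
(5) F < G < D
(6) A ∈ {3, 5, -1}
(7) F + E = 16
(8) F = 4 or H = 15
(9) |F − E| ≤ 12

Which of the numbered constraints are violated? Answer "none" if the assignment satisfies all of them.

(1) 14 mod 4 = 2  ✔
(2) D + F = 15 + 2 = 17, not 14  ✘
(3) |1 − 15| = 14; 14 > 12, exceeds bound 12  ✘
(4) values 2 < 14 < 15  ✔
(5) values 2 < 7 < 15  ✔
(6) A = 1 is not in {3, 5, -1}  ✘
(7) F + E = 2 + 14 = 16  ✔
(8) F = 2 ≠ 4, but H = 15 = 15 (second disjunct)  ✔
(9) |2 − 14| = 12; 12 ≤ 12  ✔

No — constraints 2, 3, and 6 are not satisfied.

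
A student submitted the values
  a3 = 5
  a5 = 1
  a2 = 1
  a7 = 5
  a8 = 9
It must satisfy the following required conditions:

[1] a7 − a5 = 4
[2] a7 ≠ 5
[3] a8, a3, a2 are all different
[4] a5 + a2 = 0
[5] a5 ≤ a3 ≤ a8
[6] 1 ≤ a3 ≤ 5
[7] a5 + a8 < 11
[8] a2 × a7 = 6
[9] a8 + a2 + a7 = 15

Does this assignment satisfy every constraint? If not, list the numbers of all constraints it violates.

[1] a7 − a5 = 5 − 1 = 4  yes
[2] a7 = 5, but 5 is required to differ  no
[3] values 9, 5, 1 are pairwise distinct  yes
[4] a5 + a2 = 1 + 1 = 2, not 0  no
[5] values 1 ≤ 5 ≤ 9  yes
[6] a3 = 5 lies in [1, 5]  yes
[7] a5 + a8 = 1 + 9 = 10; 10 < 11  yes
[8] a2 × a7 = 1 × 5 = 5, not 6  no
[9] a8 + a2 + a7 = 9 + 1 + 5 = 15  yes

Constraints 2, 4, 8 do not hold.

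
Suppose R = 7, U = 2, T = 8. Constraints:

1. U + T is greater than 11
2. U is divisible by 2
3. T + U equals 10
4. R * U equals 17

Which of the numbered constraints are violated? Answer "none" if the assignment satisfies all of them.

Violated: 1 and 4.

1. U + T = 2 + 8 = 10; 10 ≤ 11, bound 11 not met — violated.
2. 2 / 2 = 1, so 2 divides 2 — OK.
3. T + U = 8 + 2 = 10 — OK.
4. R * U = 7 * 2 = 14, not 17 — violated.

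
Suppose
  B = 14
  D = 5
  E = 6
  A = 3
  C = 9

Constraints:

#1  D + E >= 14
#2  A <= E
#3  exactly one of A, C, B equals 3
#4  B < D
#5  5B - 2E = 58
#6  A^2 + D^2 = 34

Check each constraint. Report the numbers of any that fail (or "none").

The assignment fails constraints 1 and 4.

#1 D + E = 5 + 6 = 11; 11 < 14, bound 14 not met  ✗
#2 A = 3, E = 6; 3 ≤ 6  ✓
#3 A=3, C=9, B=14; 1 of them equals 3  ✓
#4 B = 14, D = 5; 14 ≥ 5 (want <)  ✗
#5 5B - 2E = 5(14) - 2(6) = 58  ✓
#6 A^2 + D^2 = 3^2 + 5^2 = 9 + 25 = 34  ✓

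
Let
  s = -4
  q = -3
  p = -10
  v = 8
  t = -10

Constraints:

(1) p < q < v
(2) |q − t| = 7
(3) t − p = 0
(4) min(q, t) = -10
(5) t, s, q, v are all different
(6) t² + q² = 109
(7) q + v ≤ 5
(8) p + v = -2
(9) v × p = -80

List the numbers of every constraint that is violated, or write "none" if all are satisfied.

(1) values -10 < -3 < 8 — holds.
(2) |-3 − (-10)| = 7 — holds.
(3) t − p = -10 − (-10) = 0 — holds.
(4) min(-3, -10) = -10 — holds.
(5) values -10, -4, -3, 8 are pairwise distinct — holds.
(6) t² + q² = (-10)² + (-3)² = 100 + 9 = 109 — holds.
(7) q + v = -3 + 8 = 5; 5 ≤ 5 — holds.
(8) p + v = -10 + 8 = -2 — holds.
(9) v × p = 8 × (-10) = -80 — holds.

The assignment satisfies every constraint.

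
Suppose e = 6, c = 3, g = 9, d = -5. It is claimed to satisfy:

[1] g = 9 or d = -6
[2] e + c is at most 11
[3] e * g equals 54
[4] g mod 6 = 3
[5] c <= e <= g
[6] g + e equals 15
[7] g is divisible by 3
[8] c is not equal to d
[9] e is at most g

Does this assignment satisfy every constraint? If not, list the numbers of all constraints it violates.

[1] g = 9 = 9 (first disjunct) — holds.
[2] e + c = 6 + 3 = 9; 9 ≤ 11 — holds.
[3] e * g = 6 * 9 = 54 — holds.
[4] 9 mod 6 = 3 — holds.
[5] values 3 <= 6 <= 9 — holds.
[6] g + e = 9 + 6 = 15 — holds.
[7] 9 / 3 = 3, so 3 divides 9 — holds.
[8] c = 3, d = -5; distinct — holds.
[9] e = 6, g = 9; 6 ≤ 9 — holds.

The assignment satisfies every constraint.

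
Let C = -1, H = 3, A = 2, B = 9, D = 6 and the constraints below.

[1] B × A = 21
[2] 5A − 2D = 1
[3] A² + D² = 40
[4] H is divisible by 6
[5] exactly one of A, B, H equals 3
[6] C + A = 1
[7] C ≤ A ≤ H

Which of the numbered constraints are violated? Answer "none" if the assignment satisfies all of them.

The assignment fails constraints 1, 2, and 4.

[1] B × A = 9 × 2 = 18, not 21 — violated.
[2] 5A − 2D = 5(2) − 2(6) = -2, not 1 — violated.
[3] A² + D² = 2² + 6² = 4 + 36 = 40 — satisfied.
[4] 3 = 6×0 + 3, so 6 does not divide 3 — violated.
[5] A=2, B=9, H=3; 1 of them equals 3 — satisfied.
[6] C + A = -1 + 2 = 1 — satisfied.
[7] values -1 ≤ 2 ≤ 3 — satisfied.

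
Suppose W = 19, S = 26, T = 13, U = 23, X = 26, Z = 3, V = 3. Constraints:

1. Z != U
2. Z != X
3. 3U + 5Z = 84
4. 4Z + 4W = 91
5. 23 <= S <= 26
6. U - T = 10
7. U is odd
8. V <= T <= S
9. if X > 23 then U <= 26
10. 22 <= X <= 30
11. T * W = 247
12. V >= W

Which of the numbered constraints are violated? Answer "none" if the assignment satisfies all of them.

1. Z = 3, U = 23; distinct  holds
2. Z = 3, X = 26; distinct  holds
3. 3U + 5Z = 3(23) + 5(3) = 84  holds
4. 4Z + 4W = 4(3) + 4(19) = 88, not 91  fails
5. S = 26 lies in [23, 26]  holds
6. U - T = 23 - 13 = 10  holds
7. U = 23 is odd  holds
8. values 3 <= 13 <= 26  holds
9. X = 26 > 23, so we need U ≤ 26; U = 23 ≤ 26  holds
10. X = 26 lies in [22, 30]  holds
11. T * W = 13 * 19 = 247  holds
12. V = 3, W = 19; 3 < 19 (want ≥)  fails

Constraints 4, 12 are violated.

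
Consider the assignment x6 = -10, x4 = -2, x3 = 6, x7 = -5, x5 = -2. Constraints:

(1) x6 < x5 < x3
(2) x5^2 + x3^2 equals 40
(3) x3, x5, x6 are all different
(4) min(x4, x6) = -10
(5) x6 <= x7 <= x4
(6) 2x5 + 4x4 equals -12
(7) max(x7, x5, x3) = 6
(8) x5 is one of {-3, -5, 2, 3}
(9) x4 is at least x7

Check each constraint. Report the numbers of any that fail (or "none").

Constraint 8 is violated.

(1) values -10 < -2 < 6 — holds.
(2) x5^2 + x3^2 = (-2)^2 + 6^2 = 4 + 36 = 40 — holds.
(3) values 6, -2, -10 are pairwise distinct — holds.
(4) min(-2, -10) = -10 — holds.
(5) values -10 <= -5 <= -2 — holds.
(6) 2x5 + 4x4 = 2(-2) + 4(-2) = -12 — holds.
(7) max(-5, -2, 6) = 6 — holds.
(8) x5 = -2 is not in {-3, -5, 2, 3} — fails.
(9) x4 = -2, x7 = -5; -2 ≥ -5 — holds.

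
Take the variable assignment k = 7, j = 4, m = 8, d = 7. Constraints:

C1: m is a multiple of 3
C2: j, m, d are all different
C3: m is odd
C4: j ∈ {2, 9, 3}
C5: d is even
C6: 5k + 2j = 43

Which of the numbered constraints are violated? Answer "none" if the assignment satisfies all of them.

C1: 8 = 3×2 + 2, so 3 does not divide 8  ✘
C2: values 4, 8, 7 are pairwise distinct  ✔
C3: m = 8 is even  ✘
C4: j = 4 is not in {2, 9, 3}  ✘
C5: d = 7 is odd  ✘
C6: 5k + 2j = 5(7) + 2(4) = 43  ✔

No — constraints 1, 3, 4, 5 are not satisfied.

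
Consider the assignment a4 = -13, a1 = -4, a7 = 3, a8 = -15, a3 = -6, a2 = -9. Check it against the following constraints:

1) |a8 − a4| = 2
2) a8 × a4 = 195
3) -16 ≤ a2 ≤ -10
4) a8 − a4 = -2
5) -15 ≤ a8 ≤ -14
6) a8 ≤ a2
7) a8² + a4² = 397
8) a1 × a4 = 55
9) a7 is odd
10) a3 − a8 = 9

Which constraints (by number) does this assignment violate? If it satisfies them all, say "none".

Violated: 3, 7, 8.

1) |-15 − (-13)| = 2 — holds.
2) a8 × a4 = -15 × (-13) = 195 — holds.
3) a2 = -9 is outside [-16, -10] — fails.
4) a8 − a4 = -15 − (-13) = -2 — holds.
5) a8 = -15 lies in [-15, -14] — holds.
6) a8 = -15, a2 = -9; -15 ≤ -9 — holds.
7) a8² + a4² = (-15)² + (-13)² = 225 + 169 = 394, not 397 — fails.
8) a1 × a4 = -4 × (-13) = 52, not 55 — fails.
9) a7 = 3 is odd — holds.
10) a3 − a8 = -6 − (-15) = 9 — holds.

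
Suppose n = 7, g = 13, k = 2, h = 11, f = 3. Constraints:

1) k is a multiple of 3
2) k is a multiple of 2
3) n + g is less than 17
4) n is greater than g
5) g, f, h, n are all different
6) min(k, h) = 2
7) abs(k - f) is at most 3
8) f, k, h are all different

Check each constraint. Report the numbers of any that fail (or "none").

The assignment fails constraints 1, 3, and 4.

1) 2 = 3*0 + 2, so 3 does not divide 2  fails
2) 2 / 2 = 1, so 2 divides 2  holds
3) n + g = 7 + 13 = 20; 20 ≥ 17, bound 17 not met  fails
4) n = 7, g = 13; 7 ≤ 13 (want >)  fails
5) values 13, 3, 11, 7 are pairwise distinct  holds
6) min(2, 11) = 2  holds
7) abs(2 - 3) = 1; 1 ≤ 3  holds
8) values 3, 2, 11 are pairwise distinct  holds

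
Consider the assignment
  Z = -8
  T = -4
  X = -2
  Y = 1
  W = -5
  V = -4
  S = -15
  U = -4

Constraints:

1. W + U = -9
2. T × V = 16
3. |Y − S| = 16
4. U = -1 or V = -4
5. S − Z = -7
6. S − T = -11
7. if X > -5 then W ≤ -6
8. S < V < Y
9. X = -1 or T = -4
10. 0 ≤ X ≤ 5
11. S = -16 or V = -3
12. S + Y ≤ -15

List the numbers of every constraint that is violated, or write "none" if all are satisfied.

Violated: 7, 10, 11, and 12.

1. W + U = -5 + (-4) = -9  OK
2. T × V = -4 × (-4) = 16  OK
3. |1 − (-15)| = 16  OK
4. U = -4 ≠ -1, but V = -4 = -4 (second disjunct)  OK
5. S − Z = -15 − (-8) = -7  OK
6. S − T = -15 − (-4) = -11  OK
7. X = -2 > -5, so we need W ≤ -6; but W = -5 > -6  FAIL
8. values -15 < -4 < 1  OK
9. X = -2 ≠ -1, but T = -4 = -4 (second disjunct)  OK
10. X = -2 is outside [0, 5]  FAIL
11. S = -15 ≠ -16 and V = -4 ≠ -3; both disjuncts false  FAIL
12. S + Y = -15 + 1 = -14; -14 > -15, bound -15 not met  FAIL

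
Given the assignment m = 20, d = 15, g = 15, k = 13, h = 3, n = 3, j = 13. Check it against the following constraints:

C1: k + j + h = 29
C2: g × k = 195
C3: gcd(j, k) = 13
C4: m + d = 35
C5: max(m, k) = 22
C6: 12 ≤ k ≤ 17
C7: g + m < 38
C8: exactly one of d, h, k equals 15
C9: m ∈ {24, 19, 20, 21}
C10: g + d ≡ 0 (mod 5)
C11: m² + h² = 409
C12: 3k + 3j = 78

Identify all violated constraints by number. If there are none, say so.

The assignment fails constraint 5.

C1: k + j + h = 13 + 13 + 3 = 29  ✓
C2: g × k = 15 × 13 = 195  ✓
C3: gcd(13, 13) = 13  ✓
C4: m + d = 20 + 15 = 35  ✓
C5: max(20, 13) = 20, not 22  ✗
C6: k = 13 lies in [12, 17]  ✓
C7: g + m = 15 + 20 = 35; 35 < 38  ✓
C8: d=15, h=3, k=13; 1 of them equals 15  ✓
C9: m = 20 is in {24, 19, 20, 21}  ✓
C10: g + d = 30; 30 mod 5 = 0  ✓
C11: m² + h² = 20² + 3² = 400 + 9 = 409  ✓
C12: 3k + 3j = 3(13) + 3(13) = 78  ✓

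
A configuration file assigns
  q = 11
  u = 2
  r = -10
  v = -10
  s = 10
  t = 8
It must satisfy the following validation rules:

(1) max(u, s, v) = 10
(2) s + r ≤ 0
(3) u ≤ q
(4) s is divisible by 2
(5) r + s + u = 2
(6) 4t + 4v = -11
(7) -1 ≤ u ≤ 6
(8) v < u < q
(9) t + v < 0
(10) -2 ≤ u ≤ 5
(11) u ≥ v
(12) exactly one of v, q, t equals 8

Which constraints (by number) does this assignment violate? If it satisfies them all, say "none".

(1) max(2, 10, -10) = 10  holds
(2) s + r = 10 + (-10) = 0; 0 ≤ 0  holds
(3) u = 2, q = 11; 2 ≤ 11  holds
(4) 10 / 2 = 5, so 2 divides 10  holds
(5) r + s + u = -10 + 10 + 2 = 2  holds
(6) 4t + 4v = 4(8) + 4(-10) = -8, not -11  fails
(7) u = 2 lies in [-1, 6]  holds
(8) values -10 < 2 < 11  holds
(9) t + v = 8 + (-10) = -2; -2 < 0  holds
(10) u = 2 lies in [-2, 5]  holds
(11) u = 2, v = -10; 2 ≥ -10  holds
(12) v=-10, q=11, t=8; 1 of them equals 8  holds

Violated: 6.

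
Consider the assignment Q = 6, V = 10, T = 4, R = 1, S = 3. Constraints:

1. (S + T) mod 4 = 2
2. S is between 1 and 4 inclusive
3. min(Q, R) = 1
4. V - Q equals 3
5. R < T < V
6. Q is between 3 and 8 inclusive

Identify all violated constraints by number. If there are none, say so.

1. S + T = 7; 7 mod 4 = 3, not 2  false
2. S = 3 lies in [1, 4]  true
3. min(6, 1) = 1  true
4. V - Q = 10 - 6 = 4, not 3  false
5. values 1 < 4 < 10  true
6. Q = 6 lies in [3, 8]  true

Violated: 1 and 4.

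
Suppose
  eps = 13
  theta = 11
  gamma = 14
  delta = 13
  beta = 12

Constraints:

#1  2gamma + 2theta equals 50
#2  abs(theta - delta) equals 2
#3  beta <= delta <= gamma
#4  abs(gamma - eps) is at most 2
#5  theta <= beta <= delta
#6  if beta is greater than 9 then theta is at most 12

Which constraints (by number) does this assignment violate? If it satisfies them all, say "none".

#1 2gamma + 2theta = 2(14) + 2(11) = 50  holds
#2 abs(11 - 13) = 2  holds
#3 values 12 <= 13 <= 14  holds
#4 abs(14 - 13) = 1; 1 ≤ 2  holds
#5 values 11 <= 12 <= 13  holds
#6 beta = 12 > 9, so we need theta ≤ 12; theta = 11 ≤ 12  holds

None — every constraint holds.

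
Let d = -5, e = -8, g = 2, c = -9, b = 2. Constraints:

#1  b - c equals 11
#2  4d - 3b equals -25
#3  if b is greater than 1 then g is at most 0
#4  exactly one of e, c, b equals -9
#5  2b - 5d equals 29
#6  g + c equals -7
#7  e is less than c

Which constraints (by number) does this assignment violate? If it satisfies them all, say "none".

#1 b - c = 2 - (-9) = 11 — satisfied.
#2 4d - 3b = 4(-5) - 3(2) = -26, not -25 — violated.
#3 b = 2 > 1, so we need g ≤ 0; but g = 2 > 0 — violated.
#4 e=-8, c=-9, b=2; 1 of them equals -9 — satisfied.
#5 2b - 5d = 2(2) - 5(-5) = 29 — satisfied.
#6 g + c = 2 + (-9) = -7 — satisfied.
#7 e = -8, c = -9; -8 ≥ -9 (want <) — violated.

No — constraints 2, 3, 7 are not satisfied.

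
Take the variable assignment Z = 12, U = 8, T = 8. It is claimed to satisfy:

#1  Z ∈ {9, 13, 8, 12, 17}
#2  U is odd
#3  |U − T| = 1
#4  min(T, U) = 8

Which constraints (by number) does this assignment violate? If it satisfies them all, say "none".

#1 Z = 12 is in {9, 13, 8, 12, 17}  ✓
#2 U = 8 is even  ✗
#3 |8 − 8| = 0, not 1  ✗
#4 min(8, 8) = 8  ✓

Violated: 2, 3.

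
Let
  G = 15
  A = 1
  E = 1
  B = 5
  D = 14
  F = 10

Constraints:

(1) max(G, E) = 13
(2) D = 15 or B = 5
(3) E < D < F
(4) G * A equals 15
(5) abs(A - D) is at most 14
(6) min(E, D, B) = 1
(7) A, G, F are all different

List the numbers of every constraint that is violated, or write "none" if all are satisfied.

The assignment fails constraints 1 and 3.

(1) max(15, 1) = 15, not 13  no
(2) D = 14 ≠ 15, but B = 5 = 5 (second disjunct)  yes
(3) values 1, 14, 10; D = 14 is not < F = 10  no
(4) G * A = 15 * 1 = 15  yes
(5) abs(1 - 14) = 13; 13 ≤ 14  yes
(6) min(1, 14, 5) = 1  yes
(7) values 1, 15, 10 are pairwise distinct  yes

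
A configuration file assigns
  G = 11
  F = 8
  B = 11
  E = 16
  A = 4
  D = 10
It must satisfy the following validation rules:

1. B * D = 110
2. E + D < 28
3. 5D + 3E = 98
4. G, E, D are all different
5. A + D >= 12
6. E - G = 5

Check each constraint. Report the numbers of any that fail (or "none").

None — every constraint holds.

1. B * D = 11 * 10 = 110  ✓
2. E + D = 16 + 10 = 26; 26 < 28  ✓
3. 5D + 3E = 5(10) + 3(16) = 98  ✓
4. values 11, 16, 10 are pairwise distinct  ✓
5. A + D = 4 + 10 = 14; 14 ≥ 12  ✓
6. E - G = 16 - 11 = 5  ✓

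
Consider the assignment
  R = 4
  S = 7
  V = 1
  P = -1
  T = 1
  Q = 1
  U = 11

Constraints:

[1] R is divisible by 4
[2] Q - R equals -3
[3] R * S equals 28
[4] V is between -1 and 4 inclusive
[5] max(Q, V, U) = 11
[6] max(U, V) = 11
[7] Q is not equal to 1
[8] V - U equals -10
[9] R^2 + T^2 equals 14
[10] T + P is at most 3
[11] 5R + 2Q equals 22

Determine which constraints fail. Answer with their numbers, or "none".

[1] 4 / 4 = 1, so 4 divides 4  ✔
[2] Q - R = 1 - 4 = -3  ✔
[3] R * S = 4 * 7 = 28  ✔
[4] V = 1 lies in [-1, 4]  ✔
[5] max(1, 1, 11) = 11  ✔
[6] max(11, 1) = 11  ✔
[7] Q = 1, but 1 is required to differ  ✘
[8] V - U = 1 - 11 = -10  ✔
[9] R^2 + T^2 = 4^2 + 1^2 = 16 + 1 = 17, not 14  ✘
[10] T + P = 1 + (-1) = 0; 0 ≤ 3  ✔
[11] 5R + 2Q = 5(4) + 2(1) = 22  ✔

The assignment fails constraints 7 and 9.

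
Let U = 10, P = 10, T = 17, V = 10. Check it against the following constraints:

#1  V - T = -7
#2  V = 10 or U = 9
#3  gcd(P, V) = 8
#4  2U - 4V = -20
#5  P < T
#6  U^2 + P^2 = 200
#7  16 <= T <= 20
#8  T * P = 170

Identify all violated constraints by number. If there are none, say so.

The assignment fails constraint 3.

#1 V - T = 10 - 17 = -7  OK
#2 V = 10 = 10 (first disjunct)  OK
#3 gcd(10, 10) = 10, not 8  FAIL
#4 2U - 4V = 2(10) - 4(10) = -20  OK
#5 P = 10, T = 17; 10 < 17  OK
#6 U^2 + P^2 = 10^2 + 10^2 = 100 + 100 = 200  OK
#7 T = 17 lies in [16, 20]  OK
#8 T * P = 17 * 10 = 170  OK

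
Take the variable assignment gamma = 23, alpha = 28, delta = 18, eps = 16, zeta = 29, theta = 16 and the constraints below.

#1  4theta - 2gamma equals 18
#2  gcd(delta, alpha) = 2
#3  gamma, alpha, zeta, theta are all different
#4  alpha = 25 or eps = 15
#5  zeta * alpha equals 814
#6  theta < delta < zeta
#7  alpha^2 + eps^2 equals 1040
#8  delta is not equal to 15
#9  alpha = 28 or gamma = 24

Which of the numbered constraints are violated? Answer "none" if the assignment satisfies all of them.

#1 4theta - 2gamma = 4(16) - 2(23) = 18  yes
#2 gcd(18, 28) = 2  yes
#3 values 23, 28, 29, 16 are pairwise distinct  yes
#4 alpha = 28 ≠ 25 and eps = 16 ≠ 15; both disjuncts false  no
#5 zeta * alpha = 29 * 28 = 812, not 814  no
#6 values 16 < 18 < 29  yes
#7 alpha^2 + eps^2 = 28^2 + 16^2 = 784 + 256 = 1040  yes
#8 delta = 18, and 18 ≠ 15  yes
#9 alpha = 28 = 28 (first disjunct)  yes

No — constraints 4, 5 are not satisfied.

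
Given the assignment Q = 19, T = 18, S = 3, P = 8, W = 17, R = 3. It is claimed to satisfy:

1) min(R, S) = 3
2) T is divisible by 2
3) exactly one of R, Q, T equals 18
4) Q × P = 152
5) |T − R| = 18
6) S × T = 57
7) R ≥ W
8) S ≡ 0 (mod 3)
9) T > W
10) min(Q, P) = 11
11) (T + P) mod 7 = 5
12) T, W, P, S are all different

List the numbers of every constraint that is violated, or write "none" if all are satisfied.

No — constraints 5, 6, 7, and 10 are not satisfied.

1) min(3, 3) = 3  holds
2) 18 / 2 = 9, so 2 divides 18  holds
3) R=3, Q=19, T=18; 1 of them equals 18  holds
4) Q × P = 19 × 8 = 152  holds
5) |18 − 3| = 15, not 18  fails
6) S × T = 3 × 18 = 54, not 57  fails
7) R = 3, W = 17; 3 < 17 (want ≥)  fails
8) 3 mod 3 = 0  holds
9) T = 18, W = 17; 18 > 17  holds
10) min(19, 8) = 8, not 11  fails
11) T + P = 26; 26 mod 7 = 5  holds
12) values 18, 17, 8, 3 are pairwise distinct  holds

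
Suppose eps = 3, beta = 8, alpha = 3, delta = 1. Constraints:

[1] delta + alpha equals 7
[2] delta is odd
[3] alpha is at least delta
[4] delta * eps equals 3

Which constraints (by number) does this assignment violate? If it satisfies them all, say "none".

[1] delta + alpha = 1 + 3 = 4, not 7 — violated.
[2] delta = 1 is odd — OK.
[3] alpha = 3, delta = 1; 3 ≥ 1 — OK.
[4] delta * eps = 1 * 3 = 3 — OK.

No — constraint 1 is not satisfied.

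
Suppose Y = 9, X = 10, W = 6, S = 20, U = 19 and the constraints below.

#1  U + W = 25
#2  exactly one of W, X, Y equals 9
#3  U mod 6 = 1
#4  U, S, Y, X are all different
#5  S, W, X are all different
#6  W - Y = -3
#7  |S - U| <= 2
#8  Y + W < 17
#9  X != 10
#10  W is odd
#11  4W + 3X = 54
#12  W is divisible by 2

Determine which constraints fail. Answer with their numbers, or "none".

#1 U + W = 19 + 6 = 25  OK
#2 W=6, X=10, Y=9; 1 of them equals 9  OK
#3 19 mod 6 = 1  OK
#4 values 19, 20, 9, 10 are pairwise distinct  OK
#5 values 20, 6, 10 are pairwise distinct  OK
#6 W - Y = 6 - 9 = -3  OK
#7 |20 - 19| = 1; 1 ≤ 2  OK
#8 Y + W = 9 + 6 = 15; 15 < 17  OK
#9 X = 10, but 10 is required to differ  FAIL
#10 W = 6 is even  FAIL
#11 4W + 3X = 4(6) + 3(10) = 54  OK
#12 6 / 2 = 3, so 2 divides 6  OK

Violated: 9 and 10.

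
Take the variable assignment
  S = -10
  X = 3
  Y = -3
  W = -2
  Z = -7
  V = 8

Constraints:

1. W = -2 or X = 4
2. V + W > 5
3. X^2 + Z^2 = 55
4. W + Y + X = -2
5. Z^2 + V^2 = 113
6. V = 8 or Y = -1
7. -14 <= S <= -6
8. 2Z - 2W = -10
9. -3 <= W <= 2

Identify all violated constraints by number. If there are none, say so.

The assignment fails constraint 3.

1. W = -2 = -2 (first disjunct) — holds.
2. V + W = 8 + (-2) = 6; 6 > 5 — holds.
3. X^2 + Z^2 = 3^2 + (-7)^2 = 9 + 49 = 58, not 55 — does not hold.
4. W + Y + X = -2 + (-3) + 3 = -2 — holds.
5. Z^2 + V^2 = (-7)^2 + 8^2 = 49 + 64 = 113 — holds.
6. V = 8 = 8 (first disjunct) — holds.
7. S = -10 lies in [-14, -6] — holds.
8. 2Z - 2W = 2(-7) - 2(-2) = -10 — holds.
9. W = -2 lies in [-3, 2] — holds.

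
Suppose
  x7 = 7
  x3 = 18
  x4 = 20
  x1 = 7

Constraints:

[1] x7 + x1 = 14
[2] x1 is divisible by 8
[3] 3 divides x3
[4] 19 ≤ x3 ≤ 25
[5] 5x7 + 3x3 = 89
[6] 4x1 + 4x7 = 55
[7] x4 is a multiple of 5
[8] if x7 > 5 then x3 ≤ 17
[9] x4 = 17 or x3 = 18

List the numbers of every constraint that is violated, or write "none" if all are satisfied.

[1] x7 + x1 = 7 + 7 = 14 — satisfied.
[2] 7 = 8×0 + 7, so 8 does not divide 7 — violated.
[3] 18 / 3 = 6, so 3 divides 18 — satisfied.
[4] x3 = 18 is outside [19, 25] — violated.
[5] 5x7 + 3x3 = 5(7) + 3(18) = 89 — satisfied.
[6] 4x1 + 4x7 = 4(7) + 4(7) = 56, not 55 — violated.
[7] 20 / 5 = 4, so 5 divides 20 — satisfied.
[8] x7 = 7 > 5, so we need x3 ≤ 17; but x3 = 18 > 17 — violated.
[9] x4 = 20 ≠ 17, but x3 = 18 = 18 (second disjunct) — satisfied.

Constraints 2, 4, 6, and 8 do not hold.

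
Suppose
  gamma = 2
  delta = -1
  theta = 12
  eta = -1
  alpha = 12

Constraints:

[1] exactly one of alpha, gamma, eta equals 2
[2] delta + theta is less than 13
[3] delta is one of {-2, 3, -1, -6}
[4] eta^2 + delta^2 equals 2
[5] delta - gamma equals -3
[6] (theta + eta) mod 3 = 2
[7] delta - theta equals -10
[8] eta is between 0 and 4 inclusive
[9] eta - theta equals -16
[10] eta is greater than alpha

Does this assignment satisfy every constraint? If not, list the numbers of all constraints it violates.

[1] alpha=12, gamma=2, eta=-1; 1 of them equals 2 — OK.
[2] delta + theta = -1 + 12 = 11; 11 < 13 — OK.
[3] delta = -1 is in {-2, 3, -1, -6} — OK.
[4] eta^2 + delta^2 = (-1)^2 + (-1)^2 = 1 + 1 = 2 — OK.
[5] delta - gamma = -1 - 2 = -3 — OK.
[6] theta + eta = 11; 11 mod 3 = 2 — OK.
[7] delta - theta = -1 - 12 = -13, not -10 — violated.
[8] eta = -1 is outside [0, 4] — violated.
[9] eta - theta = -1 - 12 = -13, not -16 — violated.
[10] eta = -1, alpha = 12; -1 ≤ 12 (want >) — violated.

The assignment fails constraints 7, 8, 9, and 10.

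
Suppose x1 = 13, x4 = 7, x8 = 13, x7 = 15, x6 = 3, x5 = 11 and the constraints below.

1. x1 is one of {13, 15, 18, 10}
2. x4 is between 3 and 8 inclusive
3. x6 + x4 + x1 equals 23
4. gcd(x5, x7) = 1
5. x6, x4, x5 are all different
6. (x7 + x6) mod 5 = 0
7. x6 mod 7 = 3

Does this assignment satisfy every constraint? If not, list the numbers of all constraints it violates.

No — constraint 6 is not satisfied.

1. x1 = 13 is in {13, 15, 18, 10} — holds.
2. x4 = 7 lies in [3, 8] — holds.
3. x6 + x4 + x1 = 3 + 7 + 13 = 23 — holds.
4. gcd(11, 15) = 1 — holds.
5. values 3, 7, 11 are pairwise distinct — holds.
6. x7 + x6 = 18; 18 mod 5 = 3, not 0 — does not hold.
7. 3 mod 7 = 3 — holds.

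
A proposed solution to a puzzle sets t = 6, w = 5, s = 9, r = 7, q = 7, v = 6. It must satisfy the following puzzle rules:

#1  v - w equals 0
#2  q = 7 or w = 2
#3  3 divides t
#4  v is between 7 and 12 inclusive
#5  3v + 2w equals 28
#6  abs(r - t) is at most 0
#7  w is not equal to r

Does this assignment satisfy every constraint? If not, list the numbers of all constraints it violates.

#1 v - w = 6 - 5 = 1, not 0  no
#2 q = 7 = 7 (first disjunct)  yes
#3 6 / 3 = 2, so 3 divides 6  yes
#4 v = 6 is outside [7, 12]  no
#5 3v + 2w = 3(6) + 2(5) = 28  yes
#6 abs(7 - 6) = 1; 1 > 0, exceeds bound 0  no
#7 w = 5, r = 7; distinct  yes

The assignment fails constraints 1, 4, 6.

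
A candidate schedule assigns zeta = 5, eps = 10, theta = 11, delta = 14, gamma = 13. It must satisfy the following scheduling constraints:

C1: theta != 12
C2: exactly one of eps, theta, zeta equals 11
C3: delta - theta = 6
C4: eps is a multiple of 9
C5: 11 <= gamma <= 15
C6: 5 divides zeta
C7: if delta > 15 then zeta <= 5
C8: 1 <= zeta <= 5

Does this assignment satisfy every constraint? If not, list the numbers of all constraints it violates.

No — constraints 3 and 4 are not satisfied.

C1: theta = 11, and 11 ≠ 12  ✓
C2: eps=10, theta=11, zeta=5; 1 of them equals 11  ✓
C3: delta - theta = 14 - 11 = 3, not 6  ✗
C4: 10 = 9*1 + 1, so 9 does not divide 10  ✗
C5: gamma = 13 lies in [11, 15]  ✓
C6: 5 / 5 = 1, so 5 divides 5  ✓
C7: delta = 14, not > 15; antecedent false, conditional vacuously true  ✓
C8: zeta = 5 lies in [1, 5]  ✓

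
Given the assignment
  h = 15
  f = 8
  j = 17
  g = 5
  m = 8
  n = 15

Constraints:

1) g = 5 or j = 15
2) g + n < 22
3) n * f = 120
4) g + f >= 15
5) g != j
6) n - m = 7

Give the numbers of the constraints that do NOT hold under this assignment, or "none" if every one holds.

Constraint 4 does not hold.

1) g = 5 = 5 (first disjunct) — holds.
2) g + n = 5 + 15 = 20; 20 < 22 — holds.
3) n * f = 15 * 8 = 120 — holds.
4) g + f = 5 + 8 = 13; 13 < 15, bound 15 not met — fails.
5) g = 5, j = 17; distinct — holds.
6) n - m = 15 - 8 = 7 — holds.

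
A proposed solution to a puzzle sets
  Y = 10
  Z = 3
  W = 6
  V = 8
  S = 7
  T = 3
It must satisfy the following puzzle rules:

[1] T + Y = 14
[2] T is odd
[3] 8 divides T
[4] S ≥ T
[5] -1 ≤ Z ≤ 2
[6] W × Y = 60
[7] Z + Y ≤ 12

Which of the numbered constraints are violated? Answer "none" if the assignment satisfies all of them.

[1] T + Y = 3 + 10 = 13, not 14 — fails.
[2] T = 3 is odd — holds.
[3] 3 = 8×0 + 3, so 8 does not divide 3 — fails.
[4] S = 7, T = 3; 7 ≥ 3 — holds.
[5] Z = 3 is outside [-1, 2] — fails.
[6] W × Y = 6 × 10 = 60 — holds.
[7] Z + Y = 3 + 10 = 13; 13 > 12, bound 12 not met — fails.

Constraints 1, 3, 5, and 7 are violated.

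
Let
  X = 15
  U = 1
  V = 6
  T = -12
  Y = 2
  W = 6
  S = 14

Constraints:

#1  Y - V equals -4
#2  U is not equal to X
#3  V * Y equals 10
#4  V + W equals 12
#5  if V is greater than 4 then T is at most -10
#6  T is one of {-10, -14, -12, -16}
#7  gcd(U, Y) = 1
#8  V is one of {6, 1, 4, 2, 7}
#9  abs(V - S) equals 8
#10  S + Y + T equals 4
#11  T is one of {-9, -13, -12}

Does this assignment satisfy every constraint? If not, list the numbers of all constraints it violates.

#1 Y - V = 2 - 6 = -4  OK
#2 U = 1, X = 15; distinct  OK
#3 V * Y = 6 * 2 = 12, not 10  FAIL
#4 V + W = 6 + 6 = 12  OK
#5 V = 6 > 4, so we need T ≤ -10; T = -12 ≤ -10  OK
#6 T = -12 is in {-10, -14, -12, -16}  OK
#7 gcd(1, 2) = 1  OK
#8 V = 6 is in {6, 1, 4, 2, 7}  OK
#9 abs(6 - 14) = 8  OK
#10 S + Y + T = 14 + 2 + (-12) = 4  OK
#11 T = -12 is in {-9, -13, -12}  OK

Constraint 3 is violated.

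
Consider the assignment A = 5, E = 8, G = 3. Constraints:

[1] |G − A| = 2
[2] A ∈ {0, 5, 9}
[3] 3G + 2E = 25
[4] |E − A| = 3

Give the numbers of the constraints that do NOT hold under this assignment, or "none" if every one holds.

None — every constraint holds.

[1] |3 − 5| = 2 — holds.
[2] A = 5 is in {0, 5, 9} — holds.
[3] 3G + 2E = 3(3) + 2(8) = 25 — holds.
[4] |8 − 5| = 3 — holds.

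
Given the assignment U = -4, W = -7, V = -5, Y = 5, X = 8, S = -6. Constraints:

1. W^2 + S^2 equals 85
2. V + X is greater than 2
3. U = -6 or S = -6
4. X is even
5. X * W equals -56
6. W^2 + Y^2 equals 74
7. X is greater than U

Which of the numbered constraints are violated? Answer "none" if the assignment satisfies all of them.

Yes — all constraints hold.

1. W^2 + S^2 = (-7)^2 + (-6)^2 = 49 + 36 = 85 — OK.
2. V + X = -5 + 8 = 3; 3 > 2 — OK.
3. U = -4 ≠ -6, but S = -6 = -6 (second disjunct) — OK.
4. X = 8 is even — OK.
5. X * W = 8 * (-7) = -56 — OK.
6. W^2 + Y^2 = (-7)^2 + 5^2 = 49 + 25 = 74 — OK.
7. X = 8, U = -4; 8 > -4 — OK.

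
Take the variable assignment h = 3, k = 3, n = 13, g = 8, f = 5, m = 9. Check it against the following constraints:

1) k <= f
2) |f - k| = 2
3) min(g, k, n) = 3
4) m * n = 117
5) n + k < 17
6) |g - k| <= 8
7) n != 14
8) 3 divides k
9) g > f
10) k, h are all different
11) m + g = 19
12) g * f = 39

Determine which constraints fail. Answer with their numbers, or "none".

1) k = 3, f = 5; 3 ≤ 5 — holds.
2) |5 - 3| = 2 — holds.
3) min(8, 3, 13) = 3 — holds.
4) m * n = 9 * 13 = 117 — holds.
5) n + k = 13 + 3 = 16; 16 < 17 — holds.
6) |8 - 3| = 5; 5 ≤ 8 — holds.
7) n = 13, and 13 ≠ 14 — holds.
8) 3 / 3 = 1, so 3 divides 3 — holds.
9) g = 8, f = 5; 8 > 5 — holds.
10) k = h = 3, not all different — fails.
11) m + g = 9 + 8 = 17, not 19 — fails.
12) g * f = 8 * 5 = 40, not 39 — fails.

Constraints 10, 11, and 12 do not hold.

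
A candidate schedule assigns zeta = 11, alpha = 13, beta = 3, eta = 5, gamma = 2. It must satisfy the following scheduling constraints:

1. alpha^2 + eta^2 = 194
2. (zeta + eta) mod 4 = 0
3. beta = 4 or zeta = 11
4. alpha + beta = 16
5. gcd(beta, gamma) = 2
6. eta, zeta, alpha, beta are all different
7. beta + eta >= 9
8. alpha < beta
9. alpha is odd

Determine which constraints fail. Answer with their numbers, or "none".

1. alpha^2 + eta^2 = 13^2 + 5^2 = 169 + 25 = 194 — holds.
2. zeta + eta = 16; 16 mod 4 = 0 — holds.
3. beta = 3 ≠ 4, but zeta = 11 = 11 (second disjunct) — holds.
4. alpha + beta = 13 + 3 = 16 — holds.
5. gcd(3, 2) = 1, not 2 — does not hold.
6. values 5, 11, 13, 3 are pairwise distinct — holds.
7. beta + eta = 3 + 5 = 8; 8 < 9, bound 9 not met — does not hold.
8. alpha = 13, beta = 3; 13 ≥ 3 (want <) — does not hold.
9. alpha = 13 is odd — holds.

No — constraints 5, 7, and 8 are not satisfied.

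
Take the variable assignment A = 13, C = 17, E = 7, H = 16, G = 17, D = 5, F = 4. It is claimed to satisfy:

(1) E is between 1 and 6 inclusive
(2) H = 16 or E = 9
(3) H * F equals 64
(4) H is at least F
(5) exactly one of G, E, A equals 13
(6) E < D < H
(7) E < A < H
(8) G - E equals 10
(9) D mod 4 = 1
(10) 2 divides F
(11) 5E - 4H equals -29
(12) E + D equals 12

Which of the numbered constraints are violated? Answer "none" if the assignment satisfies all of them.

(1) E = 7 is outside [1, 6]  false
(2) H = 16 = 16 (first disjunct)  true
(3) H * F = 16 * 4 = 64  true
(4) H = 16, F = 4; 16 ≥ 4  true
(5) G=17, E=7, A=13; 1 of them equals 13  true
(6) values 7, 5, 16; E = 7 is not < D = 5  false
(7) values 7 < 13 < 16  true
(8) G - E = 17 - 7 = 10  true
(9) 5 mod 4 = 1  true
(10) 4 / 2 = 2, so 2 divides 4  true
(11) 5E - 4H = 5(7) - 4(16) = -29  true
(12) E + D = 7 + 5 = 12  true

Constraints 1, 6 do not hold.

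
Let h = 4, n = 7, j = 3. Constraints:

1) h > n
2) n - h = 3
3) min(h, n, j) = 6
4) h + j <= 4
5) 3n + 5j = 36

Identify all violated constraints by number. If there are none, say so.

No — constraints 1, 3, and 4 are not satisfied.

1) h = 4, n = 7; 4 ≤ 7 (want >) — does not hold.
2) n - h = 7 - 4 = 3 — holds.
3) min(4, 7, 3) = 3, not 6 — does not hold.
4) h + j = 4 + 3 = 7; 7 > 4, bound 4 not met — does not hold.
5) 3n + 5j = 3(7) + 5(3) = 36 — holds.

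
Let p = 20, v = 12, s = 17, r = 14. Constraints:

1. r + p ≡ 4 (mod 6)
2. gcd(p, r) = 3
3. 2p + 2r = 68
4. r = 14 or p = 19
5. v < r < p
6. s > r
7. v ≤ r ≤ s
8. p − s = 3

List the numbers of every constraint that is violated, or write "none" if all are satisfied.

No — constraint 2 is not satisfied.

1. r + p = 34; 34 mod 6 = 4  ✓
2. gcd(20, 14) = 2, not 3  ✗
3. 2p + 2r = 2(20) + 2(14) = 68  ✓
4. r = 14 = 14 (first disjunct)  ✓
5. values 12 < 14 < 20  ✓
6. s = 17, r = 14; 17 > 14  ✓
7. values 12 ≤ 14 ≤ 17  ✓
8. p − s = 20 − 17 = 3  ✓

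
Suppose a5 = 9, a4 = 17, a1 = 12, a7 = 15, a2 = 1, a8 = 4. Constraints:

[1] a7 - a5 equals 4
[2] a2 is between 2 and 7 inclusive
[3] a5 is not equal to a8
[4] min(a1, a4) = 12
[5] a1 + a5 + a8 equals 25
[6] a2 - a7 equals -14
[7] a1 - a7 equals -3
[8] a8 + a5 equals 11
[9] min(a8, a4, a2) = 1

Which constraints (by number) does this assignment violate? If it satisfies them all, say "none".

No — constraints 1, 2, and 8 are not satisfied.

[1] a7 - a5 = 15 - 9 = 6, not 4  ✗
[2] a2 = 1 is outside [2, 7]  ✗
[3] a5 = 9, a8 = 4; distinct  ✓
[4] min(12, 17) = 12  ✓
[5] a1 + a5 + a8 = 12 + 9 + 4 = 25  ✓
[6] a2 - a7 = 1 - 15 = -14  ✓
[7] a1 - a7 = 12 - 15 = -3  ✓
[8] a8 + a5 = 4 + 9 = 13, not 11  ✗
[9] min(4, 17, 1) = 1  ✓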